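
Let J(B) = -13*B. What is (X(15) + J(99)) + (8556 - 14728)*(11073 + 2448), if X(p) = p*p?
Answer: -83452674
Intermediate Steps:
X(p) = p**2
(X(15) + J(99)) + (8556 - 14728)*(11073 + 2448) = (15**2 - 13*99) + (8556 - 14728)*(11073 + 2448) = (225 - 1287) - 6172*13521 = -1062 - 83451612 = -83452674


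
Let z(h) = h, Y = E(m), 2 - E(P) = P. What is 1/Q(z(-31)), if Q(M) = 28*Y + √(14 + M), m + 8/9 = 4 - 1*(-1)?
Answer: -4788/284401 - 81*I*√17/284401 ≈ -0.016835 - 0.0011743*I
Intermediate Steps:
m = 37/9 (m = -8/9 + (4 - 1*(-1)) = -8/9 + (4 + 1) = -8/9 + 5 = 37/9 ≈ 4.1111)
E(P) = 2 - P
Y = -19/9 (Y = 2 - 1*37/9 = 2 - 37/9 = -19/9 ≈ -2.1111)
Q(M) = -532/9 + √(14 + M) (Q(M) = 28*(-19/9) + √(14 + M) = -532/9 + √(14 + M))
1/Q(z(-31)) = 1/(-532/9 + √(14 - 31)) = 1/(-532/9 + √(-17)) = 1/(-532/9 + I*√17)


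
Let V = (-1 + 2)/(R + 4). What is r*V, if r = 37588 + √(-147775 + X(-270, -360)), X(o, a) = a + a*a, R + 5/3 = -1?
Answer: 28191 + 3*I*√18535/4 ≈ 28191.0 + 102.11*I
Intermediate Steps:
R = -8/3 (R = -5/3 - 1 = -8/3 ≈ -2.6667)
X(o, a) = a + a²
V = ¾ (V = (-1 + 2)/(-8/3 + 4) = 1/(4/3) = 1*(¾) = ¾ ≈ 0.75000)
r = 37588 + I*√18535 (r = 37588 + √(-147775 - 360*(1 - 360)) = 37588 + √(-147775 - 360*(-359)) = 37588 + √(-147775 + 129240) = 37588 + √(-18535) = 37588 + I*√18535 ≈ 37588.0 + 136.14*I)
r*V = (37588 + I*√18535)*(¾) = 28191 + 3*I*√18535/4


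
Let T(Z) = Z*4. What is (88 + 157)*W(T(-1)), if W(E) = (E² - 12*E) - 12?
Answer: 12740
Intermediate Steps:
T(Z) = 4*Z
W(E) = -12 + E² - 12*E
(88 + 157)*W(T(-1)) = (88 + 157)*(-12 + (4*(-1))² - 48*(-1)) = 245*(-12 + (-4)² - 12*(-4)) = 245*(-12 + 16 + 48) = 245*52 = 12740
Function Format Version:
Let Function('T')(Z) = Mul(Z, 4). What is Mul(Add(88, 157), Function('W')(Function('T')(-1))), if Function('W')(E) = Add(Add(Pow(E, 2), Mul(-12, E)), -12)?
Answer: 12740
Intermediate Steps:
Function('T')(Z) = Mul(4, Z)
Function('W')(E) = Add(-12, Pow(E, 2), Mul(-12, E))
Mul(Add(88, 157), Function('W')(Function('T')(-1))) = Mul(Add(88, 157), Add(-12, Pow(Mul(4, -1), 2), Mul(-12, Mul(4, -1)))) = Mul(245, Add(-12, Pow(-4, 2), Mul(-12, -4))) = Mul(245, Add(-12, 16, 48)) = Mul(245, 52) = 12740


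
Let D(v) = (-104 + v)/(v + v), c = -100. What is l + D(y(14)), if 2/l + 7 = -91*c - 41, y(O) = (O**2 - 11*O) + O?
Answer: -13571/31682 ≈ -0.42835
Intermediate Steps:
y(O) = O**2 - 10*O
D(v) = (-104 + v)/(2*v) (D(v) = (-104 + v)/((2*v)) = (-104 + v)*(1/(2*v)) = (-104 + v)/(2*v))
l = 1/4526 (l = 2/(-7 + (-91*(-100) - 41)) = 2/(-7 + (9100 - 41)) = 2/(-7 + 9059) = 2/9052 = 2*(1/9052) = 1/4526 ≈ 0.00022095)
l + D(y(14)) = 1/4526 + (-104 + 14*(-10 + 14))/(2*((14*(-10 + 14)))) = 1/4526 + (-104 + 14*4)/(2*((14*4))) = 1/4526 + (1/2)*(-104 + 56)/56 = 1/4526 + (1/2)*(1/56)*(-48) = 1/4526 - 3/7 = -13571/31682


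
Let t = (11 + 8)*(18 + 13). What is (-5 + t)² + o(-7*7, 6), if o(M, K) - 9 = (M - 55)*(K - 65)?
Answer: 347201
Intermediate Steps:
o(M, K) = 9 + (-65 + K)*(-55 + M) (o(M, K) = 9 + (M - 55)*(K - 65) = 9 + (-55 + M)*(-65 + K) = 9 + (-65 + K)*(-55 + M))
t = 589 (t = 19*31 = 589)
(-5 + t)² + o(-7*7, 6) = (-5 + 589)² + (3584 - (-455)*7 - 55*6 + 6*(-7*7)) = 584² + (3584 - 65*(-49) - 330 + 6*(-49)) = 341056 + (3584 + 3185 - 330 - 294) = 341056 + 6145 = 347201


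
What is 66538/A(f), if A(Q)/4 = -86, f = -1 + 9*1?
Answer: -33269/172 ≈ -193.42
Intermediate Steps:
f = 8 (f = -1 + 9 = 8)
A(Q) = -344 (A(Q) = 4*(-86) = -344)
66538/A(f) = 66538/(-344) = 66538*(-1/344) = -33269/172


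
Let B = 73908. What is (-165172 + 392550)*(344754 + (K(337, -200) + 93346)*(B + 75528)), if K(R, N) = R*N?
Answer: 881683481707380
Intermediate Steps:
K(R, N) = N*R
(-165172 + 392550)*(344754 + (K(337, -200) + 93346)*(B + 75528)) = (-165172 + 392550)*(344754 + (-200*337 + 93346)*(73908 + 75528)) = 227378*(344754 + (-67400 + 93346)*149436) = 227378*(344754 + 25946*149436) = 227378*(344754 + 3877266456) = 227378*3877611210 = 881683481707380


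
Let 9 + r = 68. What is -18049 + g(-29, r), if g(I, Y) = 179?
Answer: -17870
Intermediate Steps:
r = 59 (r = -9 + 68 = 59)
-18049 + g(-29, r) = -18049 + 179 = -17870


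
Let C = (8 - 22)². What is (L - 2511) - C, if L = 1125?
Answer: -1582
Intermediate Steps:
C = 196 (C = (-14)² = 196)
(L - 2511) - C = (1125 - 2511) - 1*196 = -1386 - 196 = -1582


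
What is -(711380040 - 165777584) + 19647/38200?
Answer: -20842013799553/38200 ≈ -5.4560e+8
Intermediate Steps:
-(711380040 - 165777584) + 19647/38200 = -35182/(1/((-3516 - 4712) + 23736)) + 19647*(1/38200) = -35182/(1/(-8228 + 23736)) + 19647/38200 = -35182/(1/15508) + 19647/38200 = -35182/1/15508 + 19647/38200 = -35182*15508 + 19647/38200 = -545602456 + 19647/38200 = -20842013799553/38200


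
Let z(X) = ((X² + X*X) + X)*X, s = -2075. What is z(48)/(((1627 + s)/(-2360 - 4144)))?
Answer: 22711968/7 ≈ 3.2446e+6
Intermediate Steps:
z(X) = X*(X + 2*X²) (z(X) = ((X² + X²) + X)*X = (2*X² + X)*X = (X + 2*X²)*X = X*(X + 2*X²))
z(48)/(((1627 + s)/(-2360 - 4144))) = (48²*(1 + 2*48))/(((1627 - 2075)/(-2360 - 4144))) = (2304*(1 + 96))/((-448/(-6504))) = (2304*97)/((-448*(-1/6504))) = 223488/(56/813) = 223488*(813/56) = 22711968/7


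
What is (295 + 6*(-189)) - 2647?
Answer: -3486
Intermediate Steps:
(295 + 6*(-189)) - 2647 = (295 - 1134) - 2647 = -839 - 2647 = -3486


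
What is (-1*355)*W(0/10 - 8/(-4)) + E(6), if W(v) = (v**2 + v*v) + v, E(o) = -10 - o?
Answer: -3566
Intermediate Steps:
W(v) = v + 2*v**2 (W(v) = (v**2 + v**2) + v = 2*v**2 + v = v + 2*v**2)
(-1*355)*W(0/10 - 8/(-4)) + E(6) = (-1*355)*((0/10 - 8/(-4))*(1 + 2*(0/10 - 8/(-4)))) + (-10 - 1*6) = -355*(0*(1/10) - 8*(-1/4))*(1 + 2*(0*(1/10) - 8*(-1/4))) + (-10 - 6) = -355*(0 + 2)*(1 + 2*(0 + 2)) - 16 = -710*(1 + 2*2) - 16 = -710*(1 + 4) - 16 = -710*5 - 16 = -355*10 - 16 = -3550 - 16 = -3566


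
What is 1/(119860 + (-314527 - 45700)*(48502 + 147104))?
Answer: -1/70462442702 ≈ -1.4192e-11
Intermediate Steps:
1/(119860 + (-314527 - 45700)*(48502 + 147104)) = 1/(119860 - 360227*195606) = 1/(119860 - 70462562562) = 1/(-70462442702) = -1/70462442702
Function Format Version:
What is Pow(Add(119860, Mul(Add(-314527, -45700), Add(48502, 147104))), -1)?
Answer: Rational(-1, 70462442702) ≈ -1.4192e-11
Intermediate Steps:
Pow(Add(119860, Mul(Add(-314527, -45700), Add(48502, 147104))), -1) = Pow(Add(119860, Mul(-360227, 195606)), -1) = Pow(Add(119860, -70462562562), -1) = Pow(-70462442702, -1) = Rational(-1, 70462442702)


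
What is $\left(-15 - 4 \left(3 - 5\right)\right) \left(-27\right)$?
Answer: $189$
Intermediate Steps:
$\left(-15 - 4 \left(3 - 5\right)\right) \left(-27\right) = \left(-15 - -8\right) \left(-27\right) = \left(-15 + 8\right) \left(-27\right) = \left(-7\right) \left(-27\right) = 189$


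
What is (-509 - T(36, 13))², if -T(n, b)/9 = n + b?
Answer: 4624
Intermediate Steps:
T(n, b) = -9*b - 9*n (T(n, b) = -9*(n + b) = -9*(b + n) = -9*b - 9*n)
(-509 - T(36, 13))² = (-509 - (-9*13 - 9*36))² = (-509 - (-117 - 324))² = (-509 - 1*(-441))² = (-509 + 441)² = (-68)² = 4624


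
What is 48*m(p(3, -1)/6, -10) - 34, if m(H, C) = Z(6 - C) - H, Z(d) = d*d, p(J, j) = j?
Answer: 12262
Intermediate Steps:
Z(d) = d**2
m(H, C) = (6 - C)**2 - H
48*m(p(3, -1)/6, -10) - 34 = 48*((-6 - 10)**2 - (-1)/6) - 34 = 48*((-16)**2 - (-1)/6) - 34 = 48*(256 - 1*(-1/6)) - 34 = 48*(256 + 1/6) - 34 = 48*(1537/6) - 34 = 12296 - 34 = 12262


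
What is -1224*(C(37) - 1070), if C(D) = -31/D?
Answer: 48496104/37 ≈ 1.3107e+6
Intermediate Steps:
-1224*(C(37) - 1070) = -1224*(-31/37 - 1070) = -1224*(-39621/37) = 48496104/37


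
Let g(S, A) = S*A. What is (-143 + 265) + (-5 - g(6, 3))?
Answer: 99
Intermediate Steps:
g(S, A) = A*S
(-143 + 265) + (-5 - g(6, 3)) = (-143 + 265) + (-5 - 3*6) = 122 + (-5 - 1*18) = 122 + (-5 - 18) = 122 - 23 = 99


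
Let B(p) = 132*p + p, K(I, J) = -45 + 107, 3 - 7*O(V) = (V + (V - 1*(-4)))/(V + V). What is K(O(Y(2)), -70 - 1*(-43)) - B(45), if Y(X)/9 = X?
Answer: -5923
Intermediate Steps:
Y(X) = 9*X
O(V) = 3/7 - (4 + 2*V)/(14*V) (O(V) = 3/7 - (V + (V - 1*(-4)))/(7*(V + V)) = 3/7 - (V + (V + 4))/(7*(2*V)) = 3/7 - (V + (4 + V))*1/(2*V)/7 = 3/7 - (4 + 2*V)*1/(2*V)/7 = 3/7 - (4 + 2*V)/(14*V))
K(I, J) = 62
B(p) = 133*p
K(O(Y(2)), -70 - 1*(-43)) - B(45) = 62 - 133*45 = 62 - 1*5985 = 62 - 5985 = -5923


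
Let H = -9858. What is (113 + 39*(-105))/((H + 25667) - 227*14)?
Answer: -3982/12631 ≈ -0.31526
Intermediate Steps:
(113 + 39*(-105))/((H + 25667) - 227*14) = (113 + 39*(-105))/((-9858 + 25667) - 227*14) = (113 - 4095)/(15809 - 3178) = -3982/12631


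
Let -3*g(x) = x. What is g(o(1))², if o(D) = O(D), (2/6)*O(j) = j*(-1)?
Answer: 1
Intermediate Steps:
O(j) = -3*j (O(j) = 3*(j*(-1)) = 3*(-j) = -3*j)
o(D) = -3*D
g(x) = -x/3
g(o(1))² = (-(-1))² = (-⅓*(-3))² = 1² = 1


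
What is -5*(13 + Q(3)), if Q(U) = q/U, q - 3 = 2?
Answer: -220/3 ≈ -73.333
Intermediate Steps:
q = 5 (q = 3 + 2 = 5)
Q(U) = 5/U
-5*(13 + Q(3)) = -5*(13 + 5/3) = -5*44/3 = -220/3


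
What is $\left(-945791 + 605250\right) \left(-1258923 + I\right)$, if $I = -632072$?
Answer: $643961328295$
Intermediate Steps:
$\left(-945791 + 605250\right) \left(-1258923 + I\right) = \left(-945791 + 605250\right) \left(-1258923 - 632072\right) = \left(-340541\right) \left(-1890995\right) = 643961328295$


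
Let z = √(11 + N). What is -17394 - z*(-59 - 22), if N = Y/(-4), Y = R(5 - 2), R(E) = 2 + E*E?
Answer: -17394 + 81*√33/2 ≈ -17161.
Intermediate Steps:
R(E) = 2 + E²
Y = 11 (Y = 2 + (5 - 2)² = 2 + 3² = 2 + 9 = 11)
N = -11/4 (N = 11/(-4) = 11*(-¼) = -11/4 ≈ -2.7500)
z = √33/2 (z = √(11 - 11/4) = √(33/4) = √33/2 ≈ 2.8723)
-17394 - z*(-59 - 22) = -17394 - √33/2*(-59 - 22) = -17394 - √33/2*(-81) = -17394 - (-81)*√33/2 = -17394 + 81*√33/2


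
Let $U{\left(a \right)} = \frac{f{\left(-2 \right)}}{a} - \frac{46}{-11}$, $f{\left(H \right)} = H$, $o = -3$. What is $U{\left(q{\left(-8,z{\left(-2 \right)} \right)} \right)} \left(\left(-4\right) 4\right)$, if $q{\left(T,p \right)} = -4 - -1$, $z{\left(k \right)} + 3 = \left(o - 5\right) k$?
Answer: $- \frac{2560}{33} \approx -77.576$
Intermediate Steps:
$z{\left(k \right)} = -3 - 8 k$ ($z{\left(k \right)} = -3 + \left(-3 - 5\right) k = -3 - 8 k$)
$q{\left(T,p \right)} = -3$ ($q{\left(T,p \right)} = -4 + 1 = -3$)
$U{\left(a \right)} = \frac{46}{11} - \frac{2}{a}$ ($U{\left(a \right)} = - \frac{2}{a} - \frac{46}{-11} = - \frac{2}{a} - - \frac{46}{11} = - \frac{2}{a} + \frac{46}{11} = \frac{46}{11} - \frac{2}{a}$)
$U{\left(q{\left(-8,z{\left(-2 \right)} \right)} \right)} \left(\left(-4\right) 4\right) = \left(\frac{46}{11} - \frac{2}{-3}\right) \left(\left(-4\right) 4\right) = \left(\frac{46}{11} - - \frac{2}{3}\right) \left(-16\right) = \left(\frac{46}{11} + \frac{2}{3}\right) \left(-16\right) = \frac{160}{33} \left(-16\right) = - \frac{2560}{33}$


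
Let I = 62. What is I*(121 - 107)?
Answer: 868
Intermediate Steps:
I*(121 - 107) = 62*(121 - 107) = 62*14 = 868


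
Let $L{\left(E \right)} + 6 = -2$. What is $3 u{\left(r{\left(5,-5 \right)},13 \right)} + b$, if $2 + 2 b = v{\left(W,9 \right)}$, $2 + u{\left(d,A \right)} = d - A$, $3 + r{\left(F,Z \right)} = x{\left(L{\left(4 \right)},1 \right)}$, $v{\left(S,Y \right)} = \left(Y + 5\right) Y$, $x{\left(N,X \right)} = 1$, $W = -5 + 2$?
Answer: $11$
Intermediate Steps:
$L{\left(E \right)} = -8$ ($L{\left(E \right)} = -6 - 2 = -8$)
$W = -3$
$v{\left(S,Y \right)} = Y \left(5 + Y\right)$ ($v{\left(S,Y \right)} = \left(5 + Y\right) Y = Y \left(5 + Y\right)$)
$r{\left(F,Z \right)} = -2$ ($r{\left(F,Z \right)} = -3 + 1 = -2$)
$u{\left(d,A \right)} = -2 + d - A$ ($u{\left(d,A \right)} = -2 - \left(A - d\right) = -2 + d - A$)
$b = 62$ ($b = -1 + \frac{9 \left(5 + 9\right)}{2} = -1 + \frac{9 \cdot 14}{2} = -1 + \frac{1}{2} \cdot 126 = -1 + 63 = 62$)
$3 u{\left(r{\left(5,-5 \right)},13 \right)} + b = 3 \left(-2 - 2 - 13\right) + 62 = 3 \left(-17\right) + 62 = -51 + 62 = 11$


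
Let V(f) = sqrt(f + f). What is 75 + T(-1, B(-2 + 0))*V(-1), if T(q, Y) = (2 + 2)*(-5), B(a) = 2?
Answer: 75 - 20*I*sqrt(2) ≈ 75.0 - 28.284*I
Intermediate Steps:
T(q, Y) = -20 (T(q, Y) = 4*(-5) = -20)
V(f) = sqrt(2)*sqrt(f) (V(f) = sqrt(2*f) = sqrt(2)*sqrt(f))
75 + T(-1, B(-2 + 0))*V(-1) = 75 - 20*sqrt(2)*sqrt(-1) = 75 - 20*sqrt(2)*I = 75 - 20*I*sqrt(2)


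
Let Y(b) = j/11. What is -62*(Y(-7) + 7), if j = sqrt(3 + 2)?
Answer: -434 - 62*sqrt(5)/11 ≈ -446.60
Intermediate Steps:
j = sqrt(5) ≈ 2.2361
Y(b) = sqrt(5)/11
-62*(Y(-7) + 7) = -62*(sqrt(5)/11 + 7) = -62*(7 + sqrt(5)/11) = -434 - 62*sqrt(5)/11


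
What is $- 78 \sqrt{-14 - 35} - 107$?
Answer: $-107 - 546 i \approx -107.0 - 546.0 i$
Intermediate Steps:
$- 78 \sqrt{-14 - 35} - 107 = - 78 \sqrt{-49} - 107 = - 78 \cdot 7 i - 107 = - 546 i - 107 = -107 - 546 i$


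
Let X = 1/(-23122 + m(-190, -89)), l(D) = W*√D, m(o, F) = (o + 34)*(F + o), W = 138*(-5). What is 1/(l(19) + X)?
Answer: -20402/3765279925623599 - 287206706760*√19/3765279925623599 ≈ -0.00033249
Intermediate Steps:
W = -690
m(o, F) = (34 + o)*(F + o)
l(D) = -690*√D
X = 1/20402 (X = 1/(-23122 + ((-190)² + 34*(-89) + 34*(-190) - 89*(-190))) = 1/(-23122 + (36100 - 3026 - 6460 + 16910)) = 1/(-23122 + 43524) = 1/20402 ≈ 4.9015e-5)
1/(l(19) + X) = 1/(-690*√19 + 1/20402) = 1/(1/20402 - 690*√19)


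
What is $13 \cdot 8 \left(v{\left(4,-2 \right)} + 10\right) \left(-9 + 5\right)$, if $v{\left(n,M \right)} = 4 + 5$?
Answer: $-7904$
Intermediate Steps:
$v{\left(n,M \right)} = 9$
$13 \cdot 8 \left(v{\left(4,-2 \right)} + 10\right) \left(-9 + 5\right) = 13 \cdot 8 \left(9 + 10\right) \left(-9 + 5\right) = 104 \cdot 19 \left(-4\right) = 104 \left(-76\right) = -7904$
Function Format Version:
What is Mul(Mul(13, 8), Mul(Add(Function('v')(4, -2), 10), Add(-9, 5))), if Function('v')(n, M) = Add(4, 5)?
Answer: -7904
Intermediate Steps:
Function('v')(n, M) = 9
Mul(Mul(13, 8), Mul(Add(Function('v')(4, -2), 10), Add(-9, 5))) = Mul(Mul(13, 8), Mul(Add(9, 10), Add(-9, 5))) = Mul(104, Mul(19, -4)) = Mul(104, -76) = -7904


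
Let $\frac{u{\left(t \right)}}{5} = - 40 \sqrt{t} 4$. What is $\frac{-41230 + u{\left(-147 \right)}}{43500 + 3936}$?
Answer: $- \frac{20615}{23718} - \frac{1400 i \sqrt{3}}{11859} \approx -0.86917 - 0.20448 i$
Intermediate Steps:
$u{\left(t \right)} = - 800 \sqrt{t}$ ($u{\left(t \right)} = 5 - 40 \sqrt{t} 4 = 5 \left(- 160 \sqrt{t}\right) = - 800 \sqrt{t}$)
$\frac{-41230 + u{\left(-147 \right)}}{43500 + 3936} = \frac{-41230 - 800 \sqrt{-147}}{43500 + 3936} = \frac{-41230 - 800 \cdot 7 i \sqrt{3}}{47436} = \left(-41230 - 5600 i \sqrt{3}\right) \frac{1}{47436} = - \frac{20615}{23718} - \frac{1400 i \sqrt{3}}{11859}$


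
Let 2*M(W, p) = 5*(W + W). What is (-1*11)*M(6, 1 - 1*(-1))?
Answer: -330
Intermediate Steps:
M(W, p) = 5*W (M(W, p) = (5*(W + W))/2 = (5*(2*W))/2 = (10*W)/2 = 5*W)
(-1*11)*M(6, 1 - 1*(-1)) = (-1*11)*(5*6) = -11*30 = -330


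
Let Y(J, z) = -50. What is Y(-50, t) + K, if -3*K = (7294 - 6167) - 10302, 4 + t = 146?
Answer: 9025/3 ≈ 3008.3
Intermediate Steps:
t = 142 (t = -4 + 146 = 142)
K = 9175/3 (K = -((7294 - 6167) - 10302)/3 = -(1127 - 10302)/3 = -⅓*(-9175) = 9175/3 ≈ 3058.3)
Y(-50, t) + K = -50 + 9175/3 = 9025/3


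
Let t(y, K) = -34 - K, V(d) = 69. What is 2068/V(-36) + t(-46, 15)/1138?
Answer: 2350003/78522 ≈ 29.928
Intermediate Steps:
2068/V(-36) + t(-46, 15)/1138 = 2068/69 + (-34 - 1*15)/1138 = 2068*(1/69) + (-34 - 15)*(1/1138) = 2068/69 - 49*1/1138 = 2068/69 - 49/1138 = 2350003/78522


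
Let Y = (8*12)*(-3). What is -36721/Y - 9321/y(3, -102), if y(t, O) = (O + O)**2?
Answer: 10593727/83232 ≈ 127.28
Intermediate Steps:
Y = -288 (Y = 96*(-3) = -288)
y(t, O) = 4*O**2 (y(t, O) = (2*O)**2 = 4*O**2)
-36721/Y - 9321/y(3, -102) = -36721/(-288) - 9321/(4*(-102)**2) = -36721*(-1/288) - 9321/(4*10404) = 36721/288 - 9321/41616 = 36721/288 - 9321*1/41616 = 36721/288 - 3107/13872 = 10593727/83232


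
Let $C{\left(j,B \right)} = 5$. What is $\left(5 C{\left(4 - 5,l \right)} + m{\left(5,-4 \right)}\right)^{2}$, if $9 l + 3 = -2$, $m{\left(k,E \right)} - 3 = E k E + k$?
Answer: $12769$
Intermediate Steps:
$m{\left(k,E \right)} = 3 + k + k E^{2}$ ($m{\left(k,E \right)} = 3 + \left(E k E + k\right) = 3 + \left(k E^{2} + k\right) = 3 + \left(k + k E^{2}\right) = 3 + k + k E^{2}$)
$l = - \frac{5}{9}$ ($l = - \frac{1}{3} + \frac{1}{9} \left(-2\right) = - \frac{1}{3} - \frac{2}{9} = - \frac{5}{9} \approx -0.55556$)
$\left(5 C{\left(4 - 5,l \right)} + m{\left(5,-4 \right)}\right)^{2} = \left(5 \cdot 5 + \left(3 + 5 + 5 \left(-4\right)^{2}\right)\right)^{2} = \left(25 + \left(3 + 5 + 5 \cdot 16\right)\right)^{2} = \left(25 + \left(3 + 5 + 80\right)\right)^{2} = \left(25 + 88\right)^{2} = 113^{2} = 12769$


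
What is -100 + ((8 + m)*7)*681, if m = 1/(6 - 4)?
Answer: 80839/2 ≈ 40420.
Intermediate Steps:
m = ½ (m = 1/2 = ½ ≈ 0.50000)
-100 + ((8 + m)*7)*681 = -100 + ((8 + ½)*7)*681 = -100 + ((17/2)*7)*681 = -100 + (119/2)*681 = -100 + 81039/2 = 80839/2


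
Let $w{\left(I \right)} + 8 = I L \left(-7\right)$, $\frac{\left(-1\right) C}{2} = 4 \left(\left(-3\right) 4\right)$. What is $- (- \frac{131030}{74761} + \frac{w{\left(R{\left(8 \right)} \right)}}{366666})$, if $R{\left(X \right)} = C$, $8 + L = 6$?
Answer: $\frac{23972182642}{13706158413} \approx 1.749$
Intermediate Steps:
$L = -2$ ($L = -8 + 6 = -2$)
$C = 96$ ($C = - 2 \cdot 4 \left(\left(-3\right) 4\right) = - 2 \cdot 4 \left(-12\right) = \left(-2\right) \left(-48\right) = 96$)
$R{\left(X \right)} = 96$
$w{\left(I \right)} = -8 + 14 I$ ($w{\left(I \right)} = -8 + I \left(-2\right) \left(-7\right) = -8 + - 2 I \left(-7\right) = -8 + 14 I$)
$- (- \frac{131030}{74761} + \frac{w{\left(R{\left(8 \right)} \right)}}{366666}) = - (- \frac{131030}{74761} + \frac{-8 + 14 \cdot 96}{366666}) = - (\left(-131030\right) \frac{1}{74761} + \left(-8 + 1344\right) \frac{1}{366666}) = - (- \frac{131030}{74761} + 1336 \cdot \frac{1}{366666}) = - (- \frac{131030}{74761} + \frac{668}{183333}) = \left(-1\right) \left(- \frac{23972182642}{13706158413}\right) = \frac{23972182642}{13706158413}$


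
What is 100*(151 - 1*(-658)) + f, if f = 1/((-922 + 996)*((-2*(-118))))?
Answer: 1412837601/17464 ≈ 80900.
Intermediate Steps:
f = 1/17464 (f = 1/(74*236) = (1/74)*(1/236) = 1/17464 ≈ 5.7261e-5)
100*(151 - 1*(-658)) + f = 100*(151 - 1*(-658)) + 1/17464 = 100*(151 + 658) + 1/17464 = 100*809 + 1/17464 = 80900 + 1/17464 = 1412837601/17464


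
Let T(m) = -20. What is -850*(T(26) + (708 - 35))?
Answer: -555050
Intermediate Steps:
-850*(T(26) + (708 - 35)) = -850*(-20 + (708 - 35)) = -850*(-20 + 673) = -850*653 = -555050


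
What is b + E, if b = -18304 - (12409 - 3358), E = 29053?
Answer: 1698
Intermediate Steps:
b = -27355 (b = -18304 - 1*9051 = -18304 - 9051 = -27355)
b + E = -27355 + 29053 = 1698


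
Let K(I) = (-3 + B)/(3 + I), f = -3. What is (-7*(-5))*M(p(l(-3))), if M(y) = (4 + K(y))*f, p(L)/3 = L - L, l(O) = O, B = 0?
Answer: -315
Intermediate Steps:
K(I) = -3/(3 + I) (K(I) = (-3 + 0)/(3 + I) = -3/(3 + I))
p(L) = 0 (p(L) = 3*(L - L) = 3*0 = 0)
M(y) = -12 + 9/(3 + y) (M(y) = (4 - 3/(3 + y))*(-3) = -12 + 9/(3 + y))
(-7*(-5))*M(p(l(-3))) = (-7*(-5))*(3*(-9 - 4*0)/(3 + 0)) = 35*(3*(-9 + 0)/3) = 35*(3*(⅓)*(-9)) = 35*(-9) = -315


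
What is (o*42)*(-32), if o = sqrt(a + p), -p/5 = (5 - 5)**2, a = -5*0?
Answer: 0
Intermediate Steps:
a = 0
p = 0 (p = -5*(5 - 5)**2 = -5*0**2 = -5*0 = 0)
o = 0 (o = sqrt(0 + 0) = sqrt(0) = 0)
(o*42)*(-32) = (0*42)*(-32) = 0*(-32) = 0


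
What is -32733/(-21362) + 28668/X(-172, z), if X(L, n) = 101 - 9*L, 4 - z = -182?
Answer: 666382533/35225938 ≈ 18.917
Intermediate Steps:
z = 186 (z = 4 - 1*(-182) = 4 + 182 = 186)
-32733/(-21362) + 28668/X(-172, z) = -32733/(-21362) + 28668/(101 - 9*(-172)) = -32733*(-1/21362) + 28668/(101 + 1548) = 32733/21362 + 28668/1649 = 666382533/35225938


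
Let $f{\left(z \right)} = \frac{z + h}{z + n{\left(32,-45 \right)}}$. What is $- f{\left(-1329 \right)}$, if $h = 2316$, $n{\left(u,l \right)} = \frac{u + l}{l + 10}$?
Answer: $\frac{34545}{46502} \approx 0.74287$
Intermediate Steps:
$n{\left(u,l \right)} = \frac{l + u}{10 + l}$
$f{\left(z \right)} = \frac{2316 + z}{\frac{13}{35} + z}$ ($f{\left(z \right)} = \frac{z + 2316}{z + \frac{-45 + 32}{10 - 45}} = \frac{2316 + z}{z + \frac{1}{-35} \left(-13\right)} = \frac{2316 + z}{z - - \frac{13}{35}} = \frac{2316 + z}{z + \frac{13}{35}} = \frac{2316 + z}{\frac{13}{35} + z}$)
$- f{\left(-1329 \right)} = - \frac{35 \left(2316 - 1329\right)}{13 + 35 \left(-1329\right)} = - \frac{35 \cdot 987}{13 - 46515} = - \frac{35 \cdot 987}{-46502} = - \frac{35 \left(-1\right) 987}{46502} = \left(-1\right) \left(- \frac{34545}{46502}\right) = \frac{34545}{46502}$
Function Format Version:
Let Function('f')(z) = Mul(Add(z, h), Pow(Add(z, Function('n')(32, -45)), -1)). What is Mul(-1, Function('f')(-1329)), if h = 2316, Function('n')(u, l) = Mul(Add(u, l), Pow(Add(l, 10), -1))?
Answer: Rational(34545, 46502) ≈ 0.74287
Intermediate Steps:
Function('n')(u, l) = Mul(Pow(Add(10, l), -1), Add(l, u)) (Function('n')(u, l) = Mul(Add(l, u), Pow(Add(10, l), -1)) = Mul(Pow(Add(10, l), -1), Add(l, u)))
Function('f')(z) = Mul(Pow(Add(Rational(13, 35), z), -1), Add(2316, z)) (Function('f')(z) = Mul(Add(z, 2316), Pow(Add(z, Mul(Pow(Add(10, -45), -1), Add(-45, 32))), -1)) = Mul(Add(2316, z), Pow(Add(z, Mul(Pow(-35, -1), -13)), -1)) = Mul(Add(2316, z), Pow(Add(z, Mul(Rational(-1, 35), -13)), -1)) = Mul(Add(2316, z), Pow(Add(z, Rational(13, 35)), -1)) = Mul(Add(2316, z), Pow(Add(Rational(13, 35), z), -1)) = Mul(Pow(Add(Rational(13, 35), z), -1), Add(2316, z)))
Mul(-1, Function('f')(-1329)) = Mul(-1, Mul(35, Pow(Add(13, Mul(35, -1329)), -1), Add(2316, -1329))) = Mul(-1, Mul(35, Pow(Add(13, -46515), -1), 987)) = Mul(-1, Mul(35, Pow(-46502, -1), 987)) = Mul(-1, Mul(35, Rational(-1, 46502), 987)) = Mul(-1, Rational(-34545, 46502)) = Rational(34545, 46502)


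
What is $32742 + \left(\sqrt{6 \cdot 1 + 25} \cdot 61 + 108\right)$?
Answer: $32850 + 61 \sqrt{31} \approx 33190.0$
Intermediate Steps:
$32742 + \left(\sqrt{6 \cdot 1 + 25} \cdot 61 + 108\right) = 32742 + \left(\sqrt{6 + 25} \cdot 61 + 108\right) = 32742 + \left(\sqrt{31} \cdot 61 + 108\right) = 32742 + \left(61 \sqrt{31} + 108\right) = 32742 + \left(108 + 61 \sqrt{31}\right) = 32850 + 61 \sqrt{31}$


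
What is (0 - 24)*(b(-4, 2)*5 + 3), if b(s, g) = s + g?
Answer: 168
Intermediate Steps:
b(s, g) = g + s
(0 - 24)*(b(-4, 2)*5 + 3) = (0 - 24)*((2 - 4)*5 + 3) = -24*(-2*5 + 3) = -24*(-10 + 3) = -24*(-7) = 168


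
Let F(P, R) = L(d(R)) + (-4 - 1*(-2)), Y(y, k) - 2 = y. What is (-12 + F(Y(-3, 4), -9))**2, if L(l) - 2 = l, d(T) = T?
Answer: 441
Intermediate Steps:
L(l) = 2 + l
Y(y, k) = 2 + y
F(P, R) = R (F(P, R) = (2 + R) + (-4 - 1*(-2)) = (2 + R) + (-4 + 2) = (2 + R) - 2 = R)
(-12 + F(Y(-3, 4), -9))**2 = (-12 - 9)**2 = (-21)**2 = 441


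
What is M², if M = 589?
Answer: 346921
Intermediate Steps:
M² = 589² = 346921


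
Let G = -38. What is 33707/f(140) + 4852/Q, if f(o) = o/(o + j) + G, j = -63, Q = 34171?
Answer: -12667889771/13600058 ≈ -931.46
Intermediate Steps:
f(o) = -38 + o/(-63 + o) (f(o) = o/(o - 63) - 38 = o/(-63 + o) - 38 = -38 + o/(-63 + o))
33707/f(140) + 4852/Q = 33707/(((2394 - 37*140)/(-63 + 140))) + 4852/34171 = 33707/(((2394 - 5180)/77)) + 4852*(1/34171) = 33707/(((1/77)*(-2786))) + 4852/34171 = 33707/(-398/11) + 4852/34171 = 33707*(-11/398) + 4852/34171 = -370777/398 + 4852/34171 = -12667889771/13600058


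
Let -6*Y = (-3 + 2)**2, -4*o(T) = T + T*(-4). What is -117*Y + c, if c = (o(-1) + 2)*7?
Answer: 113/4 ≈ 28.250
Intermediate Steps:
o(T) = 3*T/4 (o(T) = -(T + T*(-4))/4 = -(T - 4*T)/4 = -(-3)*T/4 = 3*T/4)
c = 35/4 (c = ((3/4)*(-1) + 2)*7 = (-3/4 + 2)*7 = (5/4)*7 = 35/4 ≈ 8.7500)
Y = -1/6 (Y = -(-3 + 2)**2/6 = -1/6*(-1)**2 = -1/6*1 = -1/6 ≈ -0.16667)
-117*Y + c = -117*(-1/6) + 35/4 = 39/2 + 35/4 = 113/4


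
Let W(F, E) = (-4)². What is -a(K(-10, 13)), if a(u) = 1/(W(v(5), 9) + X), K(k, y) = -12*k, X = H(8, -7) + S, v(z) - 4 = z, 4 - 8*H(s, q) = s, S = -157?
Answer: 2/283 ≈ 0.0070671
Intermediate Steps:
H(s, q) = ½ - s/8
v(z) = 4 + z
X = -315/2 (X = (½ - ⅛*8) - 157 = (½ - 1) - 157 = -½ - 157 = -315/2 ≈ -157.50)
W(F, E) = 16
K(k, y) = -12*k
a(u) = -2/283 (a(u) = 1/(16 - 315/2) = 1/(-283/2) = -2/283)
-a(K(-10, 13)) = -1*(-2/283) = 2/283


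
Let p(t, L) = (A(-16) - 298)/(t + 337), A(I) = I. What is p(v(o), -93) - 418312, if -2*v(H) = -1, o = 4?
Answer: -282361228/675 ≈ -4.1831e+5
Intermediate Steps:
v(H) = ½ (v(H) = -½*(-1) = ½)
p(t, L) = -314/(337 + t) (p(t, L) = (-16 - 298)/(t + 337) = -314/(337 + t))
p(v(o), -93) - 418312 = -314/(337 + ½) - 418312 = -314/675/2 - 418312 = -314*2/675 - 418312 = -628/675 - 418312 = -282361228/675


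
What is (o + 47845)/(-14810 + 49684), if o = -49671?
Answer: -913/17437 ≈ -0.052360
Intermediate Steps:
(o + 47845)/(-14810 + 49684) = (-49671 + 47845)/(-14810 + 49684) = -1826/34874 = -1826*1/34874 = -913/17437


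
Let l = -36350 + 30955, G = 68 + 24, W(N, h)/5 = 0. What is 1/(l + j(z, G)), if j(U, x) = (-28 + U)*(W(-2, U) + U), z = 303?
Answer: 1/77930 ≈ 1.2832e-5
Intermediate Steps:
W(N, h) = 0 (W(N, h) = 5*0 = 0)
G = 92
j(U, x) = U*(-28 + U) (j(U, x) = (-28 + U)*(0 + U) = (-28 + U)*U = U*(-28 + U))
l = -5395
1/(l + j(z, G)) = 1/(-5395 + 303*(-28 + 303)) = 1/(-5395 + 303*275) = 1/(-5395 + 83325) = 1/77930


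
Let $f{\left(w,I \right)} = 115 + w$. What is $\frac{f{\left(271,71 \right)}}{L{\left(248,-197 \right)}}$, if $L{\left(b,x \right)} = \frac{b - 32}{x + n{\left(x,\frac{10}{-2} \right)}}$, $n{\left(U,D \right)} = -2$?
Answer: $- \frac{38407}{108} \approx -355.62$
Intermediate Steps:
$L{\left(b,x \right)} = \frac{-32 + b}{-2 + x}$ ($L{\left(b,x \right)} = \frac{b - 32}{x - 2} = \frac{-32 + b}{-2 + x}$)
$\frac{f{\left(271,71 \right)}}{L{\left(248,-197 \right)}} = \frac{115 + 271}{\frac{1}{-2 - 197} \left(-32 + 248\right)} = \frac{386}{\frac{1}{-199} \cdot 216} = \frac{386}{\left(- \frac{1}{199}\right) 216} = \frac{386}{- \frac{216}{199}} = 386 \left(- \frac{199}{216}\right) = - \frac{38407}{108}$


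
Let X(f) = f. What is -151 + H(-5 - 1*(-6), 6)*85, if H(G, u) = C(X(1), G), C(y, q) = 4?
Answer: 189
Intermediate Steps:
H(G, u) = 4
-151 + H(-5 - 1*(-6), 6)*85 = -151 + 4*85 = -151 + 340 = 189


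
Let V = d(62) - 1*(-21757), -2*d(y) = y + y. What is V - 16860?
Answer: 4835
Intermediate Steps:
d(y) = -y (d(y) = -(y + y)/2 = -y)
V = 21695 (V = -1*62 - 1*(-21757) = -62 + 21757 = 21695)
V - 16860 = 21695 - 16860 = 4835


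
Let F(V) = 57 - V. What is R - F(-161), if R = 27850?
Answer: 27632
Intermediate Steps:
R - F(-161) = 27850 - (57 - 1*(-161)) = 27850 - (57 + 161) = 27850 - 1*218 = 27850 - 218 = 27632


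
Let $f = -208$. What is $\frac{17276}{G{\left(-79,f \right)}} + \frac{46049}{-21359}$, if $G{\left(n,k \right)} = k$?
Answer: $- \frac{7280313}{85436} \approx -85.214$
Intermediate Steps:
$\frac{17276}{G{\left(-79,f \right)}} + \frac{46049}{-21359} = \frac{17276}{-208} + \frac{46049}{-21359} = 17276 \left(- \frac{1}{208}\right) + 46049 \left(- \frac{1}{21359}\right) = - \frac{4319}{52} - \frac{46049}{21359} = - \frac{7280313}{85436}$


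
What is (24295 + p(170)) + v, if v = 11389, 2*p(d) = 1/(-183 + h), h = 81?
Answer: 7279535/204 ≈ 35684.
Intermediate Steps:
p(d) = -1/204 (p(d) = 1/(2*(-183 + 81)) = (½)/(-102) = (½)*(-1/102) = -1/204)
(24295 + p(170)) + v = (24295 - 1/204) + 11389 = 4956179/204 + 11389 = 7279535/204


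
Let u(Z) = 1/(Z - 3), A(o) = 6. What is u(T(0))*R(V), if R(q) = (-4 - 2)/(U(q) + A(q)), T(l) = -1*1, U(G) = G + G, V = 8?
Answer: 3/44 ≈ 0.068182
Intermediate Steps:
U(G) = 2*G
T(l) = -1
u(Z) = 1/(-3 + Z)
R(q) = -6/(6 + 2*q) (R(q) = (-4 - 2)/(2*q + 6) = -6/(6 + 2*q))
u(T(0))*R(V) = (-3/(3 + 8))/(-3 - 1) = (-3/11)/(-4) = -(-3)/(4*11) = -¼*(-3/11) = 3/44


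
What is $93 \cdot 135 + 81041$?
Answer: $93596$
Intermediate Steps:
$93 \cdot 135 + 81041 = 12555 + 81041 = 93596$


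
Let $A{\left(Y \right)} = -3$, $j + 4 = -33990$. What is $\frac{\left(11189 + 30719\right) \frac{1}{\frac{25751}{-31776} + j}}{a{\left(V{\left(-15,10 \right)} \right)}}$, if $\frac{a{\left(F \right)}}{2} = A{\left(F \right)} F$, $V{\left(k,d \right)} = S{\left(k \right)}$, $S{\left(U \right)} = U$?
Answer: $- \frac{221944768}{16203286425} \approx -0.013698$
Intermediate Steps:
$j = -33994$ ($j = -4 - 33990 = -33994$)
$V{\left(k,d \right)} = k$
$a{\left(F \right)} = - 6 F$ ($a{\left(F \right)} = 2 \left(- 3 F\right) = - 6 F$)
$\frac{\left(11189 + 30719\right) \frac{1}{\frac{25751}{-31776} + j}}{a{\left(V{\left(-15,10 \right)} \right)}} = \frac{\left(11189 + 30719\right) \frac{1}{\frac{25751}{-31776} - 33994}}{\left(-6\right) \left(-15\right)} = \frac{41908 \frac{1}{25751 \left(- \frac{1}{31776}\right) - 33994}}{90} = \frac{41908}{- \frac{25751}{31776} - 33994} \cdot \frac{1}{90} = \frac{41908}{- \frac{1080219095}{31776}} \cdot \frac{1}{90} = 41908 \left(- \frac{31776}{1080219095}\right) \frac{1}{90} = \left(- \frac{1331668608}{1080219095}\right) \frac{1}{90} = - \frac{221944768}{16203286425}$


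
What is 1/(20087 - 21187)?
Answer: -1/1100 ≈ -0.00090909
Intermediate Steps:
1/(20087 - 21187) = 1/(-1100) = -1/1100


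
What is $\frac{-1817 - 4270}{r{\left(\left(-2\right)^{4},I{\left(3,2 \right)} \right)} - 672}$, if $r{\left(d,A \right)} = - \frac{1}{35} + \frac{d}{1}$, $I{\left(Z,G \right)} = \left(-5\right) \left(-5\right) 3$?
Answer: $\frac{213045}{22961} \approx 9.2786$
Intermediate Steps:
$I{\left(Z,G \right)} = 75$ ($I{\left(Z,G \right)} = 25 \cdot 3 = 75$)
$r{\left(d,A \right)} = - \frac{1}{35} + d$ ($r{\left(d,A \right)} = \left(-1\right) \frac{1}{35} + d 1 = - \frac{1}{35} + d$)
$\frac{-1817 - 4270}{r{\left(\left(-2\right)^{4},I{\left(3,2 \right)} \right)} - 672} = \frac{-1817 - 4270}{\left(- \frac{1}{35} + \left(-2\right)^{4}\right) - 672} = - \frac{6087}{\left(- \frac{1}{35} + 16\right) - 672} = - \frac{6087}{\frac{559}{35} - 672} = - \frac{6087}{- \frac{22961}{35}} = \left(-6087\right) \left(- \frac{35}{22961}\right) = \frac{213045}{22961}$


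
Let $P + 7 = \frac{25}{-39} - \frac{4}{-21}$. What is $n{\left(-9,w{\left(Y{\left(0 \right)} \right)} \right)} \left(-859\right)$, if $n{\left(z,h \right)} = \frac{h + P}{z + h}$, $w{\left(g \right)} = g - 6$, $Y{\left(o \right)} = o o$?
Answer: $- \frac{350472}{455} \approx -770.27$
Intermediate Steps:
$P = - \frac{678}{91}$ ($P = -7 + \left(\frac{25}{-39} - \frac{4}{-21}\right) = -7 + \left(25 \left(- \frac{1}{39}\right) - - \frac{4}{21}\right) = -7 + \left(- \frac{25}{39} + \frac{4}{21}\right) = -7 - \frac{41}{91} = - \frac{678}{91} \approx -7.4505$)
$Y{\left(o \right)} = o^{2}$
$w{\left(g \right)} = -6 + g$
$n{\left(z,h \right)} = \frac{- \frac{678}{91} + h}{h + z}$ ($n{\left(z,h \right)} = \frac{h - \frac{678}{91}}{z + h} = \frac{- \frac{678}{91} + h}{h + z}$)
$n{\left(-9,w{\left(Y{\left(0 \right)} \right)} \right)} \left(-859\right) = \frac{- \frac{678}{91} - \left(6 - 0^{2}\right)}{\left(-6 + 0^{2}\right) - 9} \left(-859\right) = \frac{- \frac{678}{91} + \left(-6 + 0\right)}{\left(-6 + 0\right) - 9} \left(-859\right) = \frac{- \frac{678}{91} - 6}{-6 - 9} \left(-859\right) = \frac{1}{-15} \left(- \frac{1224}{91}\right) \left(-859\right) = \left(- \frac{1}{15}\right) \left(- \frac{1224}{91}\right) \left(-859\right) = \frac{408}{455} \left(-859\right) = - \frac{350472}{455}$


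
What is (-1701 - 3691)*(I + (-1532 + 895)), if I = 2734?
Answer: -11307024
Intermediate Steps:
(-1701 - 3691)*(I + (-1532 + 895)) = (-1701 - 3691)*(2734 + (-1532 + 895)) = -5392*(2734 - 637) = -5392*2097 = -11307024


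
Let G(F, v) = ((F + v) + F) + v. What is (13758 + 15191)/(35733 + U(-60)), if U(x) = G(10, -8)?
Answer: 28949/35737 ≈ 0.81006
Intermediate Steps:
G(F, v) = 2*F + 2*v (G(F, v) = (v + 2*F) + v = 2*F + 2*v)
U(x) = 4 (U(x) = 2*10 + 2*(-8) = 20 - 16 = 4)
(13758 + 15191)/(35733 + U(-60)) = (13758 + 15191)/(35733 + 4) = 28949/35737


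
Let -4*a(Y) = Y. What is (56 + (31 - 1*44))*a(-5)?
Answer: 215/4 ≈ 53.750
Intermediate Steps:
a(Y) = -Y/4
(56 + (31 - 1*44))*a(-5) = (56 + (31 - 1*44))*(-¼*(-5)) = (56 + (31 - 44))*(5/4) = (56 - 13)*(5/4) = 43*(5/4) = 215/4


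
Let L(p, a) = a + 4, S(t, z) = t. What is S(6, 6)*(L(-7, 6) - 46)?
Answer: -216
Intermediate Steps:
L(p, a) = 4 + a
S(6, 6)*(L(-7, 6) - 46) = 6*((4 + 6) - 46) = 6*(10 - 46) = 6*(-36) = -216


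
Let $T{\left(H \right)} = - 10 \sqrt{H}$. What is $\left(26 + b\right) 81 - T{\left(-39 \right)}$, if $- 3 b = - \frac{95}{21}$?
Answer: $\frac{15597}{7} + 10 i \sqrt{39} \approx 2228.1 + 62.45 i$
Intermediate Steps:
$b = \frac{95}{63}$ ($b = - \frac{\left(-95\right) \frac{1}{21}}{3} = \left(- \frac{1}{3}\right) \left(- \frac{95}{21}\right) = \frac{95}{63} \approx 1.5079$)
$\left(26 + b\right) 81 - T{\left(-39 \right)} = \left(26 + \frac{95}{63}\right) 81 - - 10 \sqrt{-39} = \frac{1733}{63} \cdot 81 - - 10 i \sqrt{39} = \frac{15597}{7} - - 10 i \sqrt{39} = \frac{15597}{7} + 10 i \sqrt{39}$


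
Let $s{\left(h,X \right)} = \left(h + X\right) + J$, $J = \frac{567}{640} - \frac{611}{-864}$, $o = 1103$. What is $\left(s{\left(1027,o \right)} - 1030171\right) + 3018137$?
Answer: $\frac{34388886409}{17280} \approx 1.9901 \cdot 10^{6}$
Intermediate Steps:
$J = \frac{27529}{17280}$ ($J = 567 \cdot \frac{1}{640} - - \frac{611}{864} = \frac{567}{640} + \frac{611}{864} = \frac{27529}{17280} \approx 1.5931$)
$s{\left(h,X \right)} = \frac{27529}{17280} + X + h$ ($s{\left(h,X \right)} = \left(h + X\right) + \frac{27529}{17280} = \left(X + h\right) + \frac{27529}{17280} = \frac{27529}{17280} + X + h$)
$\left(s{\left(1027,o \right)} - 1030171\right) + 3018137 = \left(\left(\frac{27529}{17280} + 1103 + 1027\right) - 1030171\right) + 3018137 = \left(\frac{36833929}{17280} - 1030171\right) + 3018137 = - \frac{17764520951}{17280} + 3018137 = \frac{34388886409}{17280}$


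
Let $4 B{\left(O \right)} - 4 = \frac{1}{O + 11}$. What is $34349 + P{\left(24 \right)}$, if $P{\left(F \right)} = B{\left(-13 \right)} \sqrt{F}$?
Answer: $34349 + \frac{7 \sqrt{6}}{4} \approx 34353.0$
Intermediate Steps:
$B{\left(O \right)} = 1 + \frac{1}{4 \left(11 + O\right)}$ ($B{\left(O \right)} = 1 + \frac{1}{4 \left(O + 11\right)} = 1 + \frac{1}{4 \left(11 + O\right)}$)
$P{\left(F \right)} = \frac{7 \sqrt{F}}{8}$ ($P{\left(F \right)} = \frac{\frac{45}{4} - 13}{11 - 13} \sqrt{F} = \frac{1}{-2} \left(- \frac{7}{4}\right) \sqrt{F} = \left(- \frac{1}{2}\right) \left(- \frac{7}{4}\right) \sqrt{F} = \frac{7 \sqrt{F}}{8}$)
$34349 + P{\left(24 \right)} = 34349 + \frac{7 \sqrt{24}}{8} = 34349 + \frac{7 \cdot 2 \sqrt{6}}{8} = 34349 + \frac{7 \sqrt{6}}{4}$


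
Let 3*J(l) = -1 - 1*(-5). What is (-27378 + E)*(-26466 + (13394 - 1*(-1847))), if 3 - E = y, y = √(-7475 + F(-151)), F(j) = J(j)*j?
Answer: 307284375 + 11225*I*√69087/3 ≈ 3.0728e+8 + 9.8348e+5*I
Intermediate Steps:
J(l) = 4/3 (J(l) = (-1 - 1*(-5))/3 = (-1 + 5)/3 = (⅓)*4 = 4/3)
F(j) = 4*j/3
y = I*√69087/3 (y = √(-7475 + (4/3)*(-151)) = √(-7475 - 604/3) = √(-23029/3) = I*√69087/3 ≈ 87.615*I)
E = 3 - I*√69087/3 ≈ 3.0 - 87.615*I
(-27378 + E)*(-26466 + (13394 - 1*(-1847))) = (-27378 + (3 - I*√69087/3))*(-26466 + (13394 - 1*(-1847))) = (-27375 - I*√69087/3)*(-26466 + (13394 + 1847)) = (-27375 - I*√69087/3)*(-26466 + 15241) = (-27375 - I*√69087/3)*(-11225) = 307284375 + 11225*I*√69087/3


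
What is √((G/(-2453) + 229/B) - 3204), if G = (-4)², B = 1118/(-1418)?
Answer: I*√6570497151270195/1371227 ≈ 59.114*I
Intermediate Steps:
B = -559/709 (B = 1118*(-1/1418) = -559/709 ≈ -0.78843)
G = 16
√((G/(-2453) + 229/B) - 3204) = √((16/(-2453) + 229/(-559/709)) - 3204) = √((16*(-1/2453) + 229*(-709/559)) - 3204) = √((-16/2453 - 162361/559) - 3204) = √(-398280477/1371227 - 3204) = √(-4791691785/1371227) = I*√6570497151270195/1371227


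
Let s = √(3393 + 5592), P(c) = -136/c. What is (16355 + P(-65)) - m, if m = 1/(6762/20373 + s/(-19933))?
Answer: 2145376118967616481239/131182938652515035 - 919263735373*√8985/2018199056192539 ≈ 16354.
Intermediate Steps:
s = √8985 ≈ 94.789
m = 1/(2254/6791 - √8985/19933) (m = 1/(6762/20373 + √8985/(-19933)) = 1/(6762*(1/20373) + √8985*(-1/19933)) = 1/(2254/6791 - √8985/19933) ≈ 3.0567)
(16355 + P(-65)) - m = (16355 - 136/(-65)) - (6081811783216946/2018199056192539 + 919263735373*√8985/2018199056192539) = (16355 - 136*(-1/65)) + (-6081811783216946/2018199056192539 - 919263735373*√8985/2018199056192539) = (16355 + 136/65) + (-6081811783216946/2018199056192539 - 919263735373*√8985/2018199056192539) = 1063211/65 + (-6081811783216946/2018199056192539 - 919263735373*√8985/2018199056192539) = 2145376118967616481239/131182938652515035 - 919263735373*√8985/2018199056192539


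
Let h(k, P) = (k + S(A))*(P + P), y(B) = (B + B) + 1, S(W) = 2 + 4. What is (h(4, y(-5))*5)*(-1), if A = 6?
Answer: 900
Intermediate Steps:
S(W) = 6
y(B) = 1 + 2*B (y(B) = 2*B + 1 = 1 + 2*B)
h(k, P) = 2*P*(6 + k) (h(k, P) = (k + 6)*(P + P) = (6 + k)*(2*P) = 2*P*(6 + k))
(h(4, y(-5))*5)*(-1) = ((2*(1 + 2*(-5))*(6 + 4))*5)*(-1) = ((2*(1 - 10)*10)*5)*(-1) = ((2*(-9)*10)*5)*(-1) = -180*5*(-1) = -900*(-1) = 900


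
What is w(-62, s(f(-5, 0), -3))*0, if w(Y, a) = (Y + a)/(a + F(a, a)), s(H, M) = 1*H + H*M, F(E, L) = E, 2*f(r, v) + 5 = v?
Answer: 0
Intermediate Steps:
f(r, v) = -5/2 + v/2
s(H, M) = H + H*M
w(Y, a) = (Y + a)/(2*a) (w(Y, a) = (Y + a)/(a + a) = (Y + a)/((2*a)) = (Y + a)*(1/(2*a)) = (Y + a)/(2*a))
w(-62, s(f(-5, 0), -3))*0 = ((-62 + (-5/2 + (½)*0)*(1 - 3))/(2*(((-5/2 + (½)*0)*(1 - 3)))))*0 = ((-62 + (-5/2 + 0)*(-2))/(2*(((-5/2 + 0)*(-2)))))*0 = ((-62 - 5/2*(-2))/(2*((-5/2*(-2)))))*0 = ((½)*(-62 + 5)/5)*0 = ((½)*(⅕)*(-57))*0 = -57/10*0 = 0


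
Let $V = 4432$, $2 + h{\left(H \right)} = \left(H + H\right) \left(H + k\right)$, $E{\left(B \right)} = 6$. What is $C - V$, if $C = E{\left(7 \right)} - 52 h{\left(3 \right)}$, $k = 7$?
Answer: $-7442$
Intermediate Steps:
$h{\left(H \right)} = -2 + 2 H \left(7 + H\right)$ ($h{\left(H \right)} = -2 + \left(H + H\right) \left(H + 7\right) = -2 + 2 H \left(7 + H\right)$)
$C = -3010$ ($C = 6 - 52 \left(-2 + 2 \cdot 3^{2} + 14 \cdot 3\right) = 6 - 52 \left(-2 + 2 \cdot 9 + 42\right) = 6 - 52 \left(-2 + 18 + 42\right) = 6 - 3016 = -3010$)
$C - V = -3010 - 4432 = -7442$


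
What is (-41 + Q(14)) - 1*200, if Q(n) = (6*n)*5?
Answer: 179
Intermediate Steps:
Q(n) = 30*n
(-41 + Q(14)) - 1*200 = (-41 + 30*14) - 1*200 = (-41 + 420) - 200 = 379 - 200 = 179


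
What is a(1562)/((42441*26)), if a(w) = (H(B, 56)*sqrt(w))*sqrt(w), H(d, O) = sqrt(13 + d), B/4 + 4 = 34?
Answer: 781*sqrt(133)/551733 ≈ 0.016325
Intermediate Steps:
B = 120 (B = -16 + 4*34 = -16 + 136 = 120)
a(w) = w*sqrt(133) (a(w) = (sqrt(13 + 120)*sqrt(w))*sqrt(w) = (sqrt(133)*sqrt(w))*sqrt(w) = w*sqrt(133))
a(1562)/((42441*26)) = (1562*sqrt(133))/((42441*26)) = (1562*sqrt(133))/1103466 = (1562*sqrt(133))*(1/1103466) = 781*sqrt(133)/551733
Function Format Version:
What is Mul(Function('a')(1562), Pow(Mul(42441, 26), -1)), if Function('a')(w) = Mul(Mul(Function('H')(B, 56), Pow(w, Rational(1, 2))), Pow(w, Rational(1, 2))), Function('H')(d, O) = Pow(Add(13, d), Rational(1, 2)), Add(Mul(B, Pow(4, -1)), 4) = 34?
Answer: Mul(Rational(781, 551733), Pow(133, Rational(1, 2))) ≈ 0.016325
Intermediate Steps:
B = 120 (B = Add(-16, Mul(4, 34)) = Add(-16, 136) = 120)
Function('a')(w) = Mul(w, Pow(133, Rational(1, 2))) (Function('a')(w) = Mul(Mul(Pow(Add(13, 120), Rational(1, 2)), Pow(w, Rational(1, 2))), Pow(w, Rational(1, 2))) = Mul(Mul(Pow(133, Rational(1, 2)), Pow(w, Rational(1, 2))), Pow(w, Rational(1, 2))) = Mul(w, Pow(133, Rational(1, 2))))
Mul(Function('a')(1562), Pow(Mul(42441, 26), -1)) = Mul(Mul(1562, Pow(133, Rational(1, 2))), Pow(Mul(42441, 26), -1)) = Mul(Mul(1562, Pow(133, Rational(1, 2))), Pow(1103466, -1)) = Mul(Mul(1562, Pow(133, Rational(1, 2))), Rational(1, 1103466)) = Mul(Rational(781, 551733), Pow(133, Rational(1, 2)))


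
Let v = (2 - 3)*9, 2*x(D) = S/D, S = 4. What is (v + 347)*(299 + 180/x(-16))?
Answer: -385658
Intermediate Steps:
x(D) = 2/D (x(D) = (4/D)/2 = 2/D)
v = -9 (v = -1*9 = -9)
(v + 347)*(299 + 180/x(-16)) = (-9 + 347)*(299 + 180/((2/(-16)))) = 338*(299 + 180/((2*(-1/16)))) = 338*(299 + 180/(-⅛)) = 338*(299 + 180*(-8)) = 338*(299 - 1440) = 338*(-1141) = -385658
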